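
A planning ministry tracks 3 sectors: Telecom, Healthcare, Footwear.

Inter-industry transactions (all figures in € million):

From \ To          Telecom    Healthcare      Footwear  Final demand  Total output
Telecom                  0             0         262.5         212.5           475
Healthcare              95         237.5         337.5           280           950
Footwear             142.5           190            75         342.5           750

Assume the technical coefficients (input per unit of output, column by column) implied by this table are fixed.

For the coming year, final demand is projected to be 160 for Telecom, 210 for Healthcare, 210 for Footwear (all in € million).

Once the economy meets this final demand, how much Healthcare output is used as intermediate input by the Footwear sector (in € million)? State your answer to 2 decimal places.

z_HF = 221.14

Technical coefficients a_ij = z_ij / X_j:
  a_TT = 0/475 = 0.00, a_HT = 95/475 = 0.20, a_FT = 142.5/475 = 0.30
  a_TH = 0/950 = 0.00, a_HH = 237.5/950 = 0.25, a_FH = 190/950 = 0.20
  a_TF = 262.5/750 = 0.35, a_HF = 337.5/750 = 0.45, a_FF = 75/750 = 0.10
I − A =
  [   1.00     0.00    -0.35]
  [  -0.20     0.75    -0.45]
  [  -0.30    -0.20     0.90]
Cofactors of I−A, C_ij = (−1)^(i+j)·(minor ij) (rows/columns in the sector order above):
  C_11 = (0.75)(0.90) − (-0.45)(-0.20) = 0.5850
  C_12 = −[(-0.20)(0.90) − (-0.45)(-0.30)] = 0.3150
  C_13 = (-0.20)(-0.20) − (0.75)(-0.30) = 0.2650
  C_21 = −[(0.00)(0.90) − (-0.35)(-0.20)] = 0.0700
  C_22 = (1.00)(0.90) − (-0.35)(-0.30) = 0.7950
  C_23 = −[(1.00)(-0.20) − (0.00)(-0.30)] = 0.2000
  C_31 = (0.00)(-0.45) − (-0.35)(0.75) = 0.2625
  C_32 = −[(1.00)(-0.45) − (-0.35)(-0.20)] = 0.5200
  C_33 = (1.00)(0.75) − (0.00)(-0.20) = 0.7500
det(I−A) = Σ_j (I−A)_1j·C_1j = (1.00)(0.5850) + (0.00)(0.3150) + (-0.35)(0.2650) = 0.49225
adj(I−A) = Cᵀ =
  [ 0.5850   0.0700   0.2625]
  [ 0.3150   0.7950   0.5200]
  [ 0.2650   0.2000   0.7500]
(I − A)⁻¹ = adj(I−A) / det(I−A) ≈
  [   1.1884     0.1422     0.5333]
  [   0.6399     1.6150     1.0564]
  [   0.5383     0.4063     1.5236]
First solve x = (I − A)⁻¹ d = adj(I−A)·d / det(I−A); in particular x_F = (0.2650·160 + 0.2000·210 + 0.7500·210) / 0.49225 = 241.90 / 0.49225 ≈ 491.4170.
Intermediate flow from H to F: z_HF = a_HF · x_F = 0.45 × 241.90 / 0.49225 = 108.855 / 0.49225 ≈ 221.14.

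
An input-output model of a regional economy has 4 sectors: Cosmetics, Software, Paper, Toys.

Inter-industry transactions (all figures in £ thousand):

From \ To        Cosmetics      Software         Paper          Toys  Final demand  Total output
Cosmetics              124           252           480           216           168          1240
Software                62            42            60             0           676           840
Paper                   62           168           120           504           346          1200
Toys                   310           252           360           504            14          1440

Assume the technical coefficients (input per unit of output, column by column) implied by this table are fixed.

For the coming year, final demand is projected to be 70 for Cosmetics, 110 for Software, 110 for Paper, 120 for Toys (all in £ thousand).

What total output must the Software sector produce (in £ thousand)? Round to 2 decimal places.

Technical coefficients a_ij = z_ij / X_j:
  a_CC = 124/1240 = 0.10, a_SC = 62/1240 = 0.05, a_PC = 62/1240 = 0.05, a_TC = 310/1240 = 0.25
  a_CS = 252/840 = 0.30, a_SS = 42/840 = 0.05, a_PS = 168/840 = 0.20, a_TS = 252/840 = 0.30
  a_CP = 480/1200 = 0.40, a_SP = 60/1200 = 0.05, a_PP = 120/1200 = 0.10, a_TP = 360/1200 = 0.30
  a_CT = 216/1440 = 0.15, a_ST = 0/1440 = 0.00, a_PT = 504/1440 = 0.35, a_TT = 504/1440 = 0.35
I − A =
  [   0.90    -0.30    -0.40    -0.15]
  [  -0.05     0.95    -0.05     0.00]
  [  -0.05    -0.20     0.90    -0.35]
  [  -0.25    -0.30    -0.30     0.65]
Compute the cofactors C_ij = (−1)^(i+j)·(3×3 minor ij) of I−A; the adjugate is their transpose:
adj(I−A) = Cᵀ =
  [ 0.444250   0.287500   0.301750   0.265000]
  [ 0.030000   0.348000   0.042625   0.029875]
  [ 0.125750   0.242250   0.508125   0.302625]
  [ 0.242750   0.383000   0.370250   0.723250]
det(I−A) = Σ_j (I−A)_1j·C_1j = (0.90)(0.444250) + (-0.30)(0.030000) + (-0.40)(0.125750) + (-0.15)(0.242750) = 0.3041125
(I − A)⁻¹ = adj(I−A) / det(I−A) ≈
  [   1.4608     0.9454     0.9922     0.8714]
  [   0.0986     1.1443     0.1402     0.0982]
  [   0.4135     0.7966     1.6708     0.9951]
  [   0.7982     1.2594     1.2175     2.3782]
x = (I − A)⁻¹ d = adj(I−A)·d / det(I−A), with det(I−A) = 0.3041125:
  x_C = (0.444250·70 + 0.287500·110 + 0.301750·110 + 0.265000·120) / 0.3041125 = 127.715 / 0.3041125 ≈ 419.96
  x_S = (0.030000·70 + 0.348000·110 + 0.042625·110 + 0.029875·120) / 0.3041125 = 48.65375 / 0.3041125 ≈ 159.99
  x_P = (0.125750·70 + 0.242250·110 + 0.508125·110 + 0.302625·120) / 0.3041125 = 127.65875 / 0.3041125 ≈ 419.77
  x_T = (0.242750·70 + 0.383000·110 + 0.370250·110 + 0.723250·120) / 0.3041125 = 186.64 / 0.3041125 ≈ 613.72

x_S = 159.99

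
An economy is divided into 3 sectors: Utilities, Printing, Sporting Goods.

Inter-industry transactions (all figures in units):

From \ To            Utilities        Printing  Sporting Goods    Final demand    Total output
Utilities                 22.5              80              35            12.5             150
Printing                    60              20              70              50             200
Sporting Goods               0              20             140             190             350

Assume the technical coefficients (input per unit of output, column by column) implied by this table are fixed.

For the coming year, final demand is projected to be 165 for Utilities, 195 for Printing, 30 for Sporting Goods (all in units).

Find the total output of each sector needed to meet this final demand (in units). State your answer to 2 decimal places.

x_U = 408.33, x_P = 425.00, x_S = 120.83

Technical coefficients a_ij = z_ij / X_j:
  a_UU = 22.5/150 = 0.15, a_PU = 60/150 = 0.40, a_SU = 0/150 = 0.00
  a_UP = 80/200 = 0.40, a_PP = 20/200 = 0.10, a_SP = 20/200 = 0.10
  a_US = 35/350 = 0.10, a_PS = 70/350 = 0.20, a_SS = 140/350 = 0.40
I − A =
  [   0.85    -0.40    -0.10]
  [  -0.40     0.90    -0.20]
  [   0.00    -0.10     0.60]
Cofactors of I−A, C_ij = (−1)^(i+j)·(minor ij) (rows/columns in the sector order above):
  C_11 = (0.90)(0.60) − (-0.20)(-0.10) = 0.5200
  C_12 = −[(-0.40)(0.60) − (-0.20)(0.00)] = 0.2400
  C_13 = (-0.40)(-0.10) − (0.90)(0.00) = 0.0400
  C_21 = −[(-0.40)(0.60) − (-0.10)(-0.10)] = 0.2500
  C_22 = (0.85)(0.60) − (-0.10)(0.00) = 0.5100
  C_23 = −[(0.85)(-0.10) − (-0.40)(0.00)] = 0.0850
  C_31 = (-0.40)(-0.20) − (-0.10)(0.90) = 0.1700
  C_32 = −[(0.85)(-0.20) − (-0.10)(-0.40)] = 0.2100
  C_33 = (0.85)(0.90) − (-0.40)(-0.40) = 0.6050
det(I−A) = Σ_j (I−A)_1j·C_1j = (0.85)(0.5200) + (-0.40)(0.2400) + (-0.10)(0.0400) = 0.3420
adj(I−A) = Cᵀ =
  [ 0.5200   0.2500   0.1700]
  [ 0.2400   0.5100   0.2100]
  [ 0.0400   0.0850   0.6050]
(I − A)⁻¹ = adj(I−A) / det(I−A) ≈
  [   1.5205     0.7310     0.4971]
  [   0.7018     1.4912     0.6140]
  [   0.1170     0.2485     1.7690]
x = (I − A)⁻¹ d = adj(I−A)·d / det(I−A), with det(I−A) = 0.3420:
  x_U = (0.5200·165 + 0.2500·195 + 0.1700·30) / 0.3420 = 139.65 / 0.3420 ≈ 408.33
  x_P = (0.2400·165 + 0.5100·195 + 0.2100·30) / 0.3420 = 145.35 / 0.3420 = 425.00
  x_S = (0.0400·165 + 0.0850·195 + 0.6050·30) / 0.3420 = 41.325 / 0.3420 ≈ 120.83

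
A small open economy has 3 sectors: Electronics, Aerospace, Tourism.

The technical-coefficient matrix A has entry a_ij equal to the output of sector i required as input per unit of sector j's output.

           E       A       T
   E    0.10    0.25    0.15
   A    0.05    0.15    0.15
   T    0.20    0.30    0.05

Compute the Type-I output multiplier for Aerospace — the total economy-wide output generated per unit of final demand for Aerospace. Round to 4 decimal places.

m_A = 2.2335

I − A =
  [   0.90    -0.25    -0.15]
  [  -0.05     0.85    -0.15]
  [  -0.20    -0.30     0.95]
Cofactors of I−A, C_ij = (−1)^(i+j)·(minor ij) (rows/columns in the sector order above):
  C_11 = (0.85)(0.95) − (-0.15)(-0.30) = 0.7625
  C_12 = −[(-0.05)(0.95) − (-0.15)(-0.20)] = 0.0775
  C_13 = (-0.05)(-0.30) − (0.85)(-0.20) = 0.1850
  C_21 = −[(-0.25)(0.95) − (-0.15)(-0.30)] = 0.2825
  C_22 = (0.90)(0.95) − (-0.15)(-0.20) = 0.8250
  C_23 = −[(0.90)(-0.30) − (-0.25)(-0.20)] = 0.3200
  C_31 = (-0.25)(-0.15) − (-0.15)(0.85) = 0.1650
  C_32 = −[(0.90)(-0.15) − (-0.15)(-0.05)] = 0.1425
  C_33 = (0.90)(0.85) − (-0.25)(-0.05) = 0.7525
det(I−A) = Σ_j (I−A)_1j·C_1j = (0.90)(0.7625) + (-0.25)(0.0775) + (-0.15)(0.1850) = 0.639125
adj(I−A) = Cᵀ =
  [ 0.7625   0.2825   0.1650]
  [ 0.0775   0.8250   0.1425]
  [ 0.1850   0.3200   0.7525]
(I − A)⁻¹ = adj(I−A) / det(I−A) ≈
  [   1.19304     0.44201     0.25817]
  [   0.12126     1.29083     0.22296]
  [   0.28946     0.50068     1.17739]
The output multiplier for sector j is the column-j sum of the Leontief inverse (I − A)⁻¹ = adj(I−A) / det(I−A).
Column A of adj(I−A): (0.2825, 0.8250, 0.3200); det(I−A) = 0.639125.
m_A = (0.2825 + 0.8250 + 0.3200) / 0.639125 = 1.4275 / 0.639125 ≈ 2.2335.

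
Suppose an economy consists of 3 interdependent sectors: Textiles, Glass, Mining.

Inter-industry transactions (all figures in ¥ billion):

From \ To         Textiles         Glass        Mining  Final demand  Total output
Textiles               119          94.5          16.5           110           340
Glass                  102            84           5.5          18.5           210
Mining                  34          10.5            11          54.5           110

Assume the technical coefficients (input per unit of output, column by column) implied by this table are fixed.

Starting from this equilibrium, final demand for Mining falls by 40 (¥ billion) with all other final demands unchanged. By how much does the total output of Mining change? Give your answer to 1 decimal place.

Δx_M = -47.6

Technical coefficients a_ij = z_ij / X_j:
  a_TT = 119/340 = 0.35, a_GT = 102/340 = 0.30, a_MT = 34/340 = 0.10
  a_TG = 94.5/210 = 0.45, a_GG = 84/210 = 0.40, a_MG = 10.5/210 = 0.05
  a_TM = 16.5/110 = 0.15, a_GM = 5.5/110 = 0.05, a_MM = 11/110 = 0.10
I − A =
  [   0.65    -0.45    -0.15]
  [  -0.30     0.60    -0.05]
  [  -0.10    -0.05     0.90]
Cofactors of I−A, C_ij = (−1)^(i+j)·(minor ij) (rows/columns in the sector order above):
  C_11 = (0.60)(0.90) − (-0.05)(-0.05) = 0.5375
  C_12 = −[(-0.30)(0.90) − (-0.05)(-0.10)] = 0.2750
  C_13 = (-0.30)(-0.05) − (0.60)(-0.10) = 0.0750
  C_21 = −[(-0.45)(0.90) − (-0.15)(-0.05)] = 0.4125
  C_22 = (0.65)(0.90) − (-0.15)(-0.10) = 0.5700
  C_23 = −[(0.65)(-0.05) − (-0.45)(-0.10)] = 0.0775
  C_31 = (-0.45)(-0.05) − (-0.15)(0.60) = 0.1125
  C_32 = −[(0.65)(-0.05) − (-0.15)(-0.30)] = 0.0775
  C_33 = (0.65)(0.60) − (-0.45)(-0.30) = 0.2550
det(I−A) = Σ_j (I−A)_1j·C_1j = (0.65)(0.5375) + (-0.45)(0.2750) + (-0.15)(0.0750) = 0.214375
adj(I−A) = Cᵀ =
  [ 0.5375   0.4125   0.1125]
  [ 0.2750   0.5700   0.0775]
  [ 0.0750   0.0775   0.2550]
(I − A)⁻¹ = adj(I−A) / det(I−A) ≈
  [   2.5073     1.9242     0.5248]
  [   1.2828     2.6589     0.3615]
  [   0.3499     0.3615     1.1895]
Δx = (I − A)⁻¹ Δd with Δd having -40 in the Mining component and 0 elsewhere.
So Δx_M = L_MM · (-40), where L_MM = adj(I−A)_MM / det(I−A) = 0.2550 / 0.214375.
Δx_M = 0.2550 × (-40) / 0.214375 = -10.20 / 0.214375 ≈ -47.6.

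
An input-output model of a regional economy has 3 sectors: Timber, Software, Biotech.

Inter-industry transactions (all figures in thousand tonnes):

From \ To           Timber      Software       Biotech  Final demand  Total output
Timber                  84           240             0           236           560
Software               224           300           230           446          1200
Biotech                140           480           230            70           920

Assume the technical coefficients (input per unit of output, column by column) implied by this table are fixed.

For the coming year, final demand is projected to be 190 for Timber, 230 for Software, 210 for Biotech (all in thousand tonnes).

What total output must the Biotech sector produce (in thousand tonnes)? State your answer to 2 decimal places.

Technical coefficients a_ij = z_ij / X_j:
  a_11 = 84/560 = 0.15, a_21 = 224/560 = 0.40, a_31 = 140/560 = 0.25
  a_12 = 240/1200 = 0.20, a_22 = 300/1200 = 0.25, a_32 = 480/1200 = 0.40
  a_13 = 0/920 = 0.00, a_23 = 230/920 = 0.25, a_33 = 230/920 = 0.25
I − A =
  [   0.85    -0.20     0.00]
  [  -0.40     0.75    -0.25]
  [  -0.25    -0.40     0.75]
Cofactors of I−A, C_ij = (−1)^(i+j)·(minor ij) (rows/columns in the sector order above):
  C_11 = (0.75)(0.75) − (-0.25)(-0.40) = 0.4625
  C_12 = −[(-0.40)(0.75) − (-0.25)(-0.25)] = 0.3625
  C_13 = (-0.40)(-0.40) − (0.75)(-0.25) = 0.3475
  C_21 = −[(-0.20)(0.75) − (0.00)(-0.40)] = 0.1500
  C_22 = (0.85)(0.75) − (0.00)(-0.25) = 0.6375
  C_23 = −[(0.85)(-0.40) − (-0.20)(-0.25)] = 0.3900
  C_31 = (-0.20)(-0.25) − (0.00)(0.75) = 0.0500
  C_32 = −[(0.85)(-0.25) − (0.00)(-0.40)] = 0.2125
  C_33 = (0.85)(0.75) − (-0.20)(-0.40) = 0.5575
det(I−A) = Σ_j (I−A)_1j·C_1j = (0.85)(0.4625) + (-0.20)(0.3625) + (0.00)(0.3475) = 0.320625
adj(I−A) = Cᵀ =
  [ 0.4625   0.1500   0.0500]
  [ 0.3625   0.6375   0.2125]
  [ 0.3475   0.3900   0.5575]
(I − A)⁻¹ = adj(I−A) / det(I−A) ≈
  [   1.4425     0.4678     0.1559]
  [   1.1306     1.9883     0.6628]
  [   1.0838     1.2164     1.7388]
x = (I − A)⁻¹ d = adj(I−A)·d / det(I−A), with det(I−A) = 0.320625:
  x_1 = (0.4625·190 + 0.1500·230 + 0.0500·210) / 0.320625 = 132.875 / 0.320625 ≈ 414.42
  x_2 = (0.3625·190 + 0.6375·230 + 0.2125·210) / 0.320625 = 260.125 / 0.320625 ≈ 811.31
  x_3 = (0.3475·190 + 0.3900·230 + 0.5575·210) / 0.320625 = 272.80 / 0.320625 ≈ 850.84

x_3 = 850.84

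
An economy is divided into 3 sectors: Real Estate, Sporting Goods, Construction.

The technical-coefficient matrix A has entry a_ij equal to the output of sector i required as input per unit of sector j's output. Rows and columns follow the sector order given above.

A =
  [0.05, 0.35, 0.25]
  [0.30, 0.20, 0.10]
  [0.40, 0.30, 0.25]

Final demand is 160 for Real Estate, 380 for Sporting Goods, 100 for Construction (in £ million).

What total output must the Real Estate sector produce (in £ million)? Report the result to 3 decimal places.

I − A =
  [   0.95    -0.35    -0.25]
  [  -0.30     0.80    -0.10]
  [  -0.40    -0.30     0.75]
Cofactors of I−A, C_ij = (−1)^(i+j)·(minor ij) (rows/columns in the sector order above):
  C_11 = (0.80)(0.75) − (-0.10)(-0.30) = 0.5700
  C_12 = −[(-0.30)(0.75) − (-0.10)(-0.40)] = 0.2650
  C_13 = (-0.30)(-0.30) − (0.80)(-0.40) = 0.4100
  C_21 = −[(-0.35)(0.75) − (-0.25)(-0.30)] = 0.3375
  C_22 = (0.95)(0.75) − (-0.25)(-0.40) = 0.6125
  C_23 = −[(0.95)(-0.30) − (-0.35)(-0.40)] = 0.4250
  C_31 = (-0.35)(-0.10) − (-0.25)(0.80) = 0.2350
  C_32 = −[(0.95)(-0.10) − (-0.25)(-0.30)] = 0.1700
  C_33 = (0.95)(0.80) − (-0.35)(-0.30) = 0.6550
det(I−A) = Σ_j (I−A)_1j·C_1j = (0.95)(0.5700) + (-0.35)(0.2650) + (-0.25)(0.4100) = 0.34625
adj(I−A) = Cᵀ =
  [ 0.5700   0.3375   0.2350]
  [ 0.2650   0.6125   0.1700]
  [ 0.4100   0.4250   0.6550]
(I − A)⁻¹ = adj(I−A) / det(I−A) ≈
  [   1.6462     0.9747     0.6787]
  [   0.7653     1.7690     0.4910]
  [   1.1841     1.2274     1.8917]
x = (I − A)⁻¹ d = adj(I−A)·d / det(I−A), with det(I−A) = 0.34625:
  x_1 = (0.5700·160 + 0.3375·380 + 0.2350·100) / 0.34625 = 242.95 / 0.34625 ≈ 701.661
  x_2 = (0.2650·160 + 0.6125·380 + 0.1700·100) / 0.34625 = 292.15 / 0.34625 ≈ 843.755
  x_3 = (0.4100·160 + 0.4250·380 + 0.6550·100) / 0.34625 = 292.60 / 0.34625 ≈ 845.054

x_1 = 701.661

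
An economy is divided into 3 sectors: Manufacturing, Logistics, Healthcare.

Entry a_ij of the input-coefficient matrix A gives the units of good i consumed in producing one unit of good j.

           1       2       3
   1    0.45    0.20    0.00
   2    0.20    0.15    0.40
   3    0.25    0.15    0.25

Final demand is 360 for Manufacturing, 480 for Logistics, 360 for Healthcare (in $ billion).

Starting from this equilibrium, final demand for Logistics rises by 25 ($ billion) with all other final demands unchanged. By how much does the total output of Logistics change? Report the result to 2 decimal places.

I − A =
  [   0.55    -0.20     0.00]
  [  -0.20     0.85    -0.40]
  [  -0.25    -0.15     0.75]
Cofactors of I−A, C_ij = (−1)^(i+j)·(minor ij) (rows/columns in the sector order above):
  C_11 = (0.85)(0.75) − (-0.40)(-0.15) = 0.5775
  C_12 = −[(-0.20)(0.75) − (-0.40)(-0.25)] = 0.2500
  C_13 = (-0.20)(-0.15) − (0.85)(-0.25) = 0.2425
  C_21 = −[(-0.20)(0.75) − (0.00)(-0.15)] = 0.1500
  C_22 = (0.55)(0.75) − (0.00)(-0.25) = 0.4125
  C_23 = −[(0.55)(-0.15) − (-0.20)(-0.25)] = 0.1325
  C_31 = (-0.20)(-0.40) − (0.00)(0.85) = 0.0800
  C_32 = −[(0.55)(-0.40) − (0.00)(-0.20)] = 0.2200
  C_33 = (0.55)(0.85) − (-0.20)(-0.20) = 0.4275
det(I−A) = Σ_j (I−A)_1j·C_1j = (0.55)(0.5775) + (-0.20)(0.2500) + (0.00)(0.2425) = 0.267625
adj(I−A) = Cᵀ =
  [ 0.5775   0.1500   0.0800]
  [ 0.2500   0.4125   0.2200]
  [ 0.2425   0.1325   0.4275]
(I − A)⁻¹ = adj(I−A) / det(I−A) ≈
  [   2.1579     0.5605     0.2989]
  [   0.9341     1.5413     0.8220]
  [   0.9061     0.4951     1.5974]
Δx = (I − A)⁻¹ Δd with Δd having +25 in the Logistics component and 0 elsewhere.
So Δx_2 = L_22 · (+25), where L_22 = adj(I−A)_22 / det(I−A) = 0.4125 / 0.267625.
Δx_2 = 0.4125 × (+25) / 0.267625 = 10.3125 / 0.267625 ≈ 38.53.

Δx_2 = 38.53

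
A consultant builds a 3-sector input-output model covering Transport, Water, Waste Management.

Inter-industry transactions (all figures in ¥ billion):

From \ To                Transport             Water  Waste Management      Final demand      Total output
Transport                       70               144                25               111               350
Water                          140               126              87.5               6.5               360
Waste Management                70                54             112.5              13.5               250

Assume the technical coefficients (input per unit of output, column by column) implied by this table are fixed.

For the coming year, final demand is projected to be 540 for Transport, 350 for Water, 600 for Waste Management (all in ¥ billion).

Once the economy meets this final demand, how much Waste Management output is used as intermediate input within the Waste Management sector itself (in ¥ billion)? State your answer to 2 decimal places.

z_33 = 1604.31

Technical coefficients a_ij = z_ij / X_j:
  a_11 = 70/350 = 0.20, a_21 = 140/350 = 0.40, a_31 = 70/350 = 0.20
  a_12 = 144/360 = 0.40, a_22 = 126/360 = 0.35, a_32 = 54/360 = 0.15
  a_13 = 25/250 = 0.10, a_23 = 87.5/250 = 0.35, a_33 = 112.5/250 = 0.45
I − A =
  [   0.80    -0.40    -0.10]
  [  -0.40     0.65    -0.35]
  [  -0.20    -0.15     0.55]
Cofactors of I−A, C_ij = (−1)^(i+j)·(minor ij) (rows/columns in the sector order above):
  C_11 = (0.65)(0.55) − (-0.35)(-0.15) = 0.3050
  C_12 = −[(-0.40)(0.55) − (-0.35)(-0.20)] = 0.2900
  C_13 = (-0.40)(-0.15) − (0.65)(-0.20) = 0.1900
  C_21 = −[(-0.40)(0.55) − (-0.10)(-0.15)] = 0.2350
  C_22 = (0.80)(0.55) − (-0.10)(-0.20) = 0.4200
  C_23 = −[(0.80)(-0.15) − (-0.40)(-0.20)] = 0.2000
  C_31 = (-0.40)(-0.35) − (-0.10)(0.65) = 0.2050
  C_32 = −[(0.80)(-0.35) − (-0.10)(-0.40)] = 0.3200
  C_33 = (0.80)(0.65) − (-0.40)(-0.40) = 0.3600
det(I−A) = Σ_j (I−A)_1j·C_1j = (0.80)(0.3050) + (-0.40)(0.2900) + (-0.10)(0.1900) = 0.1090
adj(I−A) = Cᵀ =
  [ 0.3050   0.2350   0.2050]
  [ 0.2900   0.4200   0.3200]
  [ 0.1900   0.2000   0.3600]
(I − A)⁻¹ = adj(I−A) / det(I−A) ≈
  [   2.7982     2.1560     1.8807]
  [   2.6606     3.8532     2.9358]
  [   1.7431     1.8349     3.3028]
First solve x = (I − A)⁻¹ d = adj(I−A)·d / det(I−A); in particular x_3 = (0.1900·540 + 0.2000·350 + 0.3600·600) / 0.1090 = 388.60 / 0.1090 ≈ 3565.1376.
Intermediate flow from 3 to 3: z_33 = a_33 · x_3 = 0.45 × 388.60 / 0.1090 = 174.87 / 0.1090 ≈ 1604.31.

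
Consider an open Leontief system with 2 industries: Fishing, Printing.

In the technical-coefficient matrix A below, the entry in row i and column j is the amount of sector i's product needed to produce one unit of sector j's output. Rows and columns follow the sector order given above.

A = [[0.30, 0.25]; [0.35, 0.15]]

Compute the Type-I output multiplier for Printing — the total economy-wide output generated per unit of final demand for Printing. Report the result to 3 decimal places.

I − A =
  [   0.70    -0.25]
  [  -0.35     0.85]
det(I−A) = (0.70)(0.85) − (-0.25)(-0.35) = 0.5075
adj(I−A) = [[0.85, 0.25], [0.35, 0.70]]
(I − A)⁻¹ = adj(I−A) / det(I−A) ≈
  [   1.6749     0.4926]
  [   0.6897     1.3793]
The output multiplier for sector j is the column-j sum of the Leontief inverse (I − A)⁻¹ = adj(I−A) / det(I−A).
Column P of adj(I−A): (0.25, 0.70); det(I−A) = 0.5075.
m_P = (0.25 + 0.70) / 0.5075 = 0.95 / 0.5075 ≈ 1.872.

m_P = 1.872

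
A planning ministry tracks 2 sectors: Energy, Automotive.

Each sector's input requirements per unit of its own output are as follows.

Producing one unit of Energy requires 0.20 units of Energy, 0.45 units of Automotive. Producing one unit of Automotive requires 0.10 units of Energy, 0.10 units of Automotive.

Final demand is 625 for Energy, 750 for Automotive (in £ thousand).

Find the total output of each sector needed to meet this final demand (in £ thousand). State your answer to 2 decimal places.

x_1 = 944.44, x_2 = 1305.56

I − A =
  [   0.80    -0.10]
  [  -0.45     0.90]
det(I−A) = (0.80)(0.90) − (-0.10)(-0.45) = 0.6750
adj(I−A) = [[0.90, 0.10], [0.45, 0.80]]
(I − A)⁻¹ = adj(I−A) / det(I−A) ≈
  [   1.3333     0.1481]
  [   0.6667     1.1852]
x = (I − A)⁻¹ d = adj(I−A)·d / det(I−A), with det(I−A) = 0.6750:
  x_1 = (0.90·625 + 0.10·750) / 0.6750 = 637.50 / 0.6750 ≈ 944.44
  x_2 = (0.45·625 + 0.80·750) / 0.6750 = 881.25 / 0.6750 ≈ 1305.56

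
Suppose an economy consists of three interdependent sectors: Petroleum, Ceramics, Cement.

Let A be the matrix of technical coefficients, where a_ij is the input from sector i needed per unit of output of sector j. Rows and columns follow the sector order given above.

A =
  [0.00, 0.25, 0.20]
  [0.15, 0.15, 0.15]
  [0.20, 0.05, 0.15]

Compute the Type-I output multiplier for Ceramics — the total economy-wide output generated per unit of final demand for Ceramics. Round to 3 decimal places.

I − A =
  [   1.00    -0.25    -0.20]
  [  -0.15     0.85    -0.15]
  [  -0.20    -0.05     0.85]
Cofactors of I−A, C_ij = (−1)^(i+j)·(minor ij) (rows/columns in the sector order above):
  C_11 = (0.85)(0.85) − (-0.15)(-0.05) = 0.7150
  C_12 = −[(-0.15)(0.85) − (-0.15)(-0.20)] = 0.1575
  C_13 = (-0.15)(-0.05) − (0.85)(-0.20) = 0.1775
  C_21 = −[(-0.25)(0.85) − (-0.20)(-0.05)] = 0.2225
  C_22 = (1.00)(0.85) − (-0.20)(-0.20) = 0.8100
  C_23 = −[(1.00)(-0.05) − (-0.25)(-0.20)] = 0.1000
  C_31 = (-0.25)(-0.15) − (-0.20)(0.85) = 0.2075
  C_32 = −[(1.00)(-0.15) − (-0.20)(-0.15)] = 0.1800
  C_33 = (1.00)(0.85) − (-0.25)(-0.15) = 0.8125
det(I−A) = Σ_j (I−A)_1j·C_1j = (1.00)(0.7150) + (-0.25)(0.1575) + (-0.20)(0.1775) = 0.640125
adj(I−A) = Cᵀ =
  [ 0.7150   0.2225   0.2075]
  [ 0.1575   0.8100   0.1800]
  [ 0.1775   0.1000   0.8125]
(I − A)⁻¹ = adj(I−A) / det(I−A) ≈
  [   1.1170     0.3476     0.3242]
  [   0.2460     1.2654     0.2812]
  [   0.2773     0.1562     1.2693]
The output multiplier for sector j is the column-j sum of the Leontief inverse (I − A)⁻¹ = adj(I−A) / det(I−A).
Column 2 of adj(I−A): (0.2225, 0.8100, 0.1000); det(I−A) = 0.640125.
m_2 = (0.2225 + 0.8100 + 0.1000) / 0.640125 = 1.1325 / 0.640125 ≈ 1.769.

m_2 = 1.769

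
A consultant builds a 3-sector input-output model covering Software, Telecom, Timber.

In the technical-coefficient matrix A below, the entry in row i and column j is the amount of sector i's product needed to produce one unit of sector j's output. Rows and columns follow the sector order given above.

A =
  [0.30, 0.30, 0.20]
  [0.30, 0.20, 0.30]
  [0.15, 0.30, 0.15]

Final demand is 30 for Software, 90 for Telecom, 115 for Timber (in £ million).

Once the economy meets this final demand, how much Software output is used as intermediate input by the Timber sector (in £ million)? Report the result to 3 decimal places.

I − A =
  [   0.70    -0.30    -0.20]
  [  -0.30     0.80    -0.30]
  [  -0.15    -0.30     0.85]
Cofactors of I−A, C_ij = (−1)^(i+j)·(minor ij) (rows/columns in the sector order above):
  C_11 = (0.80)(0.85) − (-0.30)(-0.30) = 0.5900
  C_12 = −[(-0.30)(0.85) − (-0.30)(-0.15)] = 0.3000
  C_13 = (-0.30)(-0.30) − (0.80)(-0.15) = 0.2100
  C_21 = −[(-0.30)(0.85) − (-0.20)(-0.30)] = 0.3150
  C_22 = (0.70)(0.85) − (-0.20)(-0.15) = 0.5650
  C_23 = −[(0.70)(-0.30) − (-0.30)(-0.15)] = 0.2550
  C_31 = (-0.30)(-0.30) − (-0.20)(0.80) = 0.2500
  C_32 = −[(0.70)(-0.30) − (-0.20)(-0.30)] = 0.2700
  C_33 = (0.70)(0.80) − (-0.30)(-0.30) = 0.4700
det(I−A) = Σ_j (I−A)_1j·C_1j = (0.70)(0.5900) + (-0.30)(0.3000) + (-0.20)(0.2100) = 0.2810
adj(I−A) = Cᵀ =
  [ 0.5900   0.3150   0.2500]
  [ 0.3000   0.5650   0.2700]
  [ 0.2100   0.2550   0.4700]
(I − A)⁻¹ = adj(I−A) / det(I−A) ≈
  [   2.0996     1.1210     0.8897]
  [   1.0676     2.0107     0.9609]
  [   0.7473     0.9075     1.6726]
First solve x = (I − A)⁻¹ d = adj(I−A)·d / det(I−A); in particular x_3 = (0.2100·30 + 0.2550·90 + 0.4700·115) / 0.2810 = 83.30 / 0.2810 ≈ 296.44128.
Intermediate flow from 1 to 3: z_13 = a_13 · x_3 = 0.20 × 83.30 / 0.2810 = 16.66 / 0.2810 ≈ 59.288.

z_13 = 59.288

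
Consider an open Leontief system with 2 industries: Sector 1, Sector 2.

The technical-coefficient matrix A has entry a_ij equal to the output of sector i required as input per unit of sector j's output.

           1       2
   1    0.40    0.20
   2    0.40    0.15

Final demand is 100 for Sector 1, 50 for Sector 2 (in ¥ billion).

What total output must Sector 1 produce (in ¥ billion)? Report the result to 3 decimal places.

x_1 = 220.930

I − A =
  [   0.60    -0.20]
  [  -0.40     0.85]
det(I−A) = (0.60)(0.85) − (-0.20)(-0.40) = 0.4300
adj(I−A) = [[0.85, 0.20], [0.40, 0.60]]
(I − A)⁻¹ = adj(I−A) / det(I−A) ≈
  [   1.9767     0.4651]
  [   0.9302     1.3953]
x = (I − A)⁻¹ d = adj(I−A)·d / det(I−A), with det(I−A) = 0.4300:
  x_1 = (0.85·100 + 0.20·50) / 0.4300 = 95.00 / 0.4300 ≈ 220.930
  x_2 = (0.40·100 + 0.60·50) / 0.4300 = 70.00 / 0.4300 ≈ 162.791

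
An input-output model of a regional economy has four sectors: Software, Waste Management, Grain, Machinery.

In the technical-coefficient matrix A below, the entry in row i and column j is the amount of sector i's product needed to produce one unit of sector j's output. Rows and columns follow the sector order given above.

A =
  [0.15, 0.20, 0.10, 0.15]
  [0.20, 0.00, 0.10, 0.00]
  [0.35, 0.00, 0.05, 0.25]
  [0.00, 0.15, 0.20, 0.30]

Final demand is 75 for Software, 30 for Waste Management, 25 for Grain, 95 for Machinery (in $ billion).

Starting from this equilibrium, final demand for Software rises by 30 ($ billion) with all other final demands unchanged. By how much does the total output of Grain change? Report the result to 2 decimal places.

Δx_G = 16.86

I − A =
  [   0.85    -0.20    -0.10    -0.15]
  [  -0.20     1.00    -0.10     0.00]
  [  -0.35     0.00     0.95    -0.25]
  [   0.00    -0.15    -0.20     0.70]
Compute the cofactors C_ij = (−1)^(i+j)·(3×3 minor ij) of I−A; the adjugate is their transpose:
adj(I−A) = Cᵀ =
  [ 0.611250   0.148125   0.116250   0.172500]
  [ 0.147500   0.487750   0.079500   0.060000]
  [ 0.252500   0.088750   0.562500   0.255000]
  [ 0.103750   0.129875   0.177750   0.727500]
det(I−A) = Σ_j (I−A)_1j·C_1j = (0.85)(0.611250) + (-0.20)(0.147500) + (-0.10)(0.252500) + (-0.15)(0.103750) = 0.44925
(I − A)⁻¹ = adj(I−A) / det(I−A) ≈
  [   1.3606     0.3297     0.2588     0.3840]
  [   0.3283     1.0857     0.1770     0.1336]
  [   0.5620     0.1976     1.2521     0.5676]
  [   0.2309     0.2891     0.3957     1.6194]
Δx = (I − A)⁻¹ Δd with Δd having +30 in the Software component and 0 elsewhere.
So Δx_G = L_GS · (+30), where L_GS = adj(I−A)_GS / det(I−A) = 0.252500 / 0.44925.
Δx_G = 0.252500 × (+30) / 0.44925 = 7.575 / 0.44925 ≈ 16.86.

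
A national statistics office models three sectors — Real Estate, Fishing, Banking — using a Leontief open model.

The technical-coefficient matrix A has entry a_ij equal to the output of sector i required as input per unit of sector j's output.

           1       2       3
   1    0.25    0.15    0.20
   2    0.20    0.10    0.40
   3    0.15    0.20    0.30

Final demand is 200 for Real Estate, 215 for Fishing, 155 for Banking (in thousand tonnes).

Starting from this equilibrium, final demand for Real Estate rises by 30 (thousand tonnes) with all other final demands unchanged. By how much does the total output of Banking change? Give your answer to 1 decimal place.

Δx_3 = 15.1

I − A =
  [   0.75    -0.15    -0.20]
  [  -0.20     0.90    -0.40]
  [  -0.15    -0.20     0.70]
Cofactors of I−A, C_ij = (−1)^(i+j)·(minor ij) (rows/columns in the sector order above):
  C_11 = (0.90)(0.70) − (-0.40)(-0.20) = 0.5500
  C_12 = −[(-0.20)(0.70) − (-0.40)(-0.15)] = 0.2000
  C_13 = (-0.20)(-0.20) − (0.90)(-0.15) = 0.1750
  C_21 = −[(-0.15)(0.70) − (-0.20)(-0.20)] = 0.1450
  C_22 = (0.75)(0.70) − (-0.20)(-0.15) = 0.4950
  C_23 = −[(0.75)(-0.20) − (-0.15)(-0.15)] = 0.1725
  C_31 = (-0.15)(-0.40) − (-0.20)(0.90) = 0.2400
  C_32 = −[(0.75)(-0.40) − (-0.20)(-0.20)] = 0.3400
  C_33 = (0.75)(0.90) − (-0.15)(-0.20) = 0.6450
det(I−A) = Σ_j (I−A)_1j·C_1j = (0.75)(0.5500) + (-0.15)(0.2000) + (-0.20)(0.1750) = 0.3475
adj(I−A) = Cᵀ =
  [ 0.5500   0.1450   0.2400]
  [ 0.2000   0.4950   0.3400]
  [ 0.1750   0.1725   0.6450]
(I − A)⁻¹ = adj(I−A) / det(I−A) ≈
  [   1.5827     0.4173     0.6906]
  [   0.5755     1.4245     0.9784]
  [   0.5036     0.4964     1.8561]
Δx = (I − A)⁻¹ Δd with Δd having +30 in the Real Estate component and 0 elsewhere.
So Δx_3 = L_31 · (+30), where L_31 = adj(I−A)_31 / det(I−A) = 0.1750 / 0.3475.
Δx_3 = 0.1750 × (+30) / 0.3475 = 5.25 / 0.3475 ≈ 15.1.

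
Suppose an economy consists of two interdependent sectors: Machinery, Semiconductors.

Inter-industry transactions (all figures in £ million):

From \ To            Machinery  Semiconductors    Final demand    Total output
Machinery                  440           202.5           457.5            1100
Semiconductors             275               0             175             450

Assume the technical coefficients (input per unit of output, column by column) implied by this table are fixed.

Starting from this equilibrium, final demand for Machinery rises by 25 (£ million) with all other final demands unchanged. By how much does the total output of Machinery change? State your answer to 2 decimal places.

Technical coefficients a_ij = z_ij / X_j:
  a_11 = 440/1100 = 0.40, a_21 = 275/1100 = 0.25
  a_12 = 202.5/450 = 0.45, a_22 = 0/450 = 0.00
I − A =
  [   0.60    -0.45]
  [  -0.25     1.00]
det(I−A) = (0.60)(1.00) − (-0.45)(-0.25) = 0.4875
adj(I−A) = [[1.00, 0.45], [0.25, 0.60]]
(I − A)⁻¹ = adj(I−A) / det(I−A) ≈
  [   2.0513     0.9231]
  [   0.5128     1.2308]
Δx = (I − A)⁻¹ Δd with Δd having +25 in the Machinery component and 0 elsewhere.
So Δx_1 = L_11 · (+25), where L_11 = adj(I−A)_11 / det(I−A) = 1.00 / 0.4875.
Δx_1 = 1.00 × (+25) / 0.4875 = 25.00 / 0.4875 ≈ 51.28.

Δx_1 = 51.28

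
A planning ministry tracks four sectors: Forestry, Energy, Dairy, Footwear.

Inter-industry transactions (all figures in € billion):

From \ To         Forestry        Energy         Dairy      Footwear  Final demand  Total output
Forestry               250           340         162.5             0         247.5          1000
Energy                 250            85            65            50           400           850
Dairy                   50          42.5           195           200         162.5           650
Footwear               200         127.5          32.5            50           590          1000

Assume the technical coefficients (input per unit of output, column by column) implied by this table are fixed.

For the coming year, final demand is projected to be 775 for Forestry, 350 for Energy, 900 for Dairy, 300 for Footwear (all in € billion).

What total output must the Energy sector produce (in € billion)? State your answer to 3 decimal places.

Technical coefficients a_ij = z_ij / X_j:
  a_11 = 250/1000 = 0.25, a_21 = 250/1000 = 0.25, a_31 = 50/1000 = 0.05, a_41 = 200/1000 = 0.20
  a_12 = 340/850 = 0.40, a_22 = 85/850 = 0.10, a_32 = 42.5/850 = 0.05, a_42 = 127.5/850 = 0.15
  a_13 = 162.5/650 = 0.25, a_23 = 65/650 = 0.10, a_33 = 195/650 = 0.30, a_43 = 32.5/650 = 0.05
  a_14 = 0/1000 = 0.00, a_24 = 50/1000 = 0.05, a_34 = 200/1000 = 0.20, a_44 = 50/1000 = 0.05
I − A =
  [   0.75    -0.40    -0.25     0.00]
  [  -0.25     0.90    -0.10    -0.05]
  [  -0.05    -0.05     0.70    -0.20]
  [  -0.20    -0.15    -0.05     0.95]
Compute the cofactors C_ij = (−1)^(i+j)·(3×3 minor ij) of I−A; the adjugate is their transpose:
adj(I−A) = Cᵀ =
  [ 0.576375   0.281375   0.250875   0.067625]
  [ 0.179625   0.469375   0.135000   0.053125]
  [ 0.098250   0.093125   0.536625   0.117875]
  [ 0.154875   0.138250   0.102375   0.382375]
det(I−A) = Σ_j (I−A)_1j·C_1j = (0.75)(0.576375) + (-0.40)(0.179625) + (-0.25)(0.098250) + (0.00)(0.154875) = 0.33586875
(I − A)⁻¹ = adj(I−A) / det(I−A) ≈
  [   1.7161     0.8378     0.7469     0.2013]
  [   0.5348     1.3975     0.4019     0.1582]
  [   0.2925     0.2773     1.5977     0.3510]
  [   0.4611     0.4116     0.3048     1.1385]
x = (I − A)⁻¹ d = adj(I−A)·d / det(I−A), with det(I−A) = 0.33586875:
  x_1 = (0.576375·775 + 0.281375·350 + 0.250875·900 + 0.067625·300) / 0.33586875 = 791.246875 / 0.33586875 ≈ 2355.822
  x_2 = (0.179625·775 + 0.469375·350 + 0.135000·900 + 0.053125·300) / 0.33586875 = 440.928125 / 0.33586875 ≈ 1312.799
  x_3 = (0.098250·775 + 0.093125·350 + 0.536625·900 + 0.117875·300) / 0.33586875 = 627.0625 / 0.33586875 ≈ 1866.987
  x_4 = (0.154875·775 + 0.138250·350 + 0.102375·900 + 0.382375·300) / 0.33586875 = 375.265625 / 0.33586875 ≈ 1117.298

x_2 = 1312.799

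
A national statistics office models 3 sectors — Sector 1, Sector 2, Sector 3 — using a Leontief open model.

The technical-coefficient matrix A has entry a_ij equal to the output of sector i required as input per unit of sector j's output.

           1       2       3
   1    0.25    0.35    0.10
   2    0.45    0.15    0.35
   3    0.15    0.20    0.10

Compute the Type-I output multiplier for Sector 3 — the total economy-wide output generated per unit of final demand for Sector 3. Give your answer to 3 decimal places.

m_3 = 2.932

I − A =
  [   0.75    -0.35    -0.10]
  [  -0.45     0.85    -0.35]
  [  -0.15    -0.20     0.90]
Cofactors of I−A, C_ij = (−1)^(i+j)·(minor ij) (rows/columns in the sector order above):
  C_11 = (0.85)(0.90) − (-0.35)(-0.20) = 0.6950
  C_12 = −[(-0.45)(0.90) − (-0.35)(-0.15)] = 0.4575
  C_13 = (-0.45)(-0.20) − (0.85)(-0.15) = 0.2175
  C_21 = −[(-0.35)(0.90) − (-0.10)(-0.20)] = 0.3350
  C_22 = (0.75)(0.90) − (-0.10)(-0.15) = 0.6600
  C_23 = −[(0.75)(-0.20) − (-0.35)(-0.15)] = 0.2025
  C_31 = (-0.35)(-0.35) − (-0.10)(0.85) = 0.2075
  C_32 = −[(0.75)(-0.35) − (-0.10)(-0.45)] = 0.3075
  C_33 = (0.75)(0.85) − (-0.35)(-0.45) = 0.4800
det(I−A) = Σ_j (I−A)_1j·C_1j = (0.75)(0.6950) + (-0.35)(0.4575) + (-0.10)(0.2175) = 0.339375
adj(I−A) = Cᵀ =
  [ 0.6950   0.3350   0.2075]
  [ 0.4575   0.6600   0.3075]
  [ 0.2175   0.2025   0.4800]
(I − A)⁻¹ = adj(I−A) / det(I−A) ≈
  [   2.0479     0.9871     0.6114]
  [   1.3481     1.9448     0.9061]
  [   0.6409     0.5967     1.4144]
The output multiplier for sector j is the column-j sum of the Leontief inverse (I − A)⁻¹ = adj(I−A) / det(I−A).
Column 3 of adj(I−A): (0.2075, 0.3075, 0.4800); det(I−A) = 0.339375.
m_3 = (0.2075 + 0.3075 + 0.4800) / 0.339375 = 0.995 / 0.339375 ≈ 2.932.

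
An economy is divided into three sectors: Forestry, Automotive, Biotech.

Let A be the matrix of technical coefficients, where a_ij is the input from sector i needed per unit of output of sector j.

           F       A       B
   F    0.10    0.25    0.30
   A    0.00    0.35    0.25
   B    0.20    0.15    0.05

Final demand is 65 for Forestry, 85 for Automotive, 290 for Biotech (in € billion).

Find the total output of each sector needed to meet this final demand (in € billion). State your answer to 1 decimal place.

I − A =
  [   0.90    -0.25    -0.30]
  [   0.00     0.65    -0.25]
  [  -0.20    -0.15     0.95]
Cofactors of I−A, C_ij = (−1)^(i+j)·(minor ij) (rows/columns in the sector order above):
  C_11 = (0.65)(0.95) − (-0.25)(-0.15) = 0.5800
  C_12 = −[(0.00)(0.95) − (-0.25)(-0.20)] = 0.0500
  C_13 = (0.00)(-0.15) − (0.65)(-0.20) = 0.1300
  C_21 = −[(-0.25)(0.95) − (-0.30)(-0.15)] = 0.2825
  C_22 = (0.90)(0.95) − (-0.30)(-0.20) = 0.7950
  C_23 = −[(0.90)(-0.15) − (-0.25)(-0.20)] = 0.1850
  C_31 = (-0.25)(-0.25) − (-0.30)(0.65) = 0.2575
  C_32 = −[(0.90)(-0.25) − (-0.30)(0.00)] = 0.2250
  C_33 = (0.90)(0.65) − (-0.25)(0.00) = 0.5850
det(I−A) = Σ_j (I−A)_1j·C_1j = (0.90)(0.5800) + (-0.25)(0.0500) + (-0.30)(0.1300) = 0.4705
adj(I−A) = Cᵀ =
  [ 0.5800   0.2825   0.2575]
  [ 0.0500   0.7950   0.2250]
  [ 0.1300   0.1850   0.5850]
(I − A)⁻¹ = adj(I−A) / det(I−A) ≈
  [   1.2327     0.6004     0.5473]
  [   0.1063     1.6897     0.4782]
  [   0.2763     0.3932     1.2434]
x = (I − A)⁻¹ d = adj(I−A)·d / det(I−A), with det(I−A) = 0.4705:
  x_F = (0.5800·65 + 0.2825·85 + 0.2575·290) / 0.4705 = 136.3875 / 0.4705 ≈ 289.9
  x_A = (0.0500·65 + 0.7950·85 + 0.2250·290) / 0.4705 = 136.075 / 0.4705 ≈ 289.2
  x_B = (0.1300·65 + 0.1850·85 + 0.5850·290) / 0.4705 = 193.825 / 0.4705 ≈ 412.0

x_F = 289.9, x_A = 289.2, x_B = 412.0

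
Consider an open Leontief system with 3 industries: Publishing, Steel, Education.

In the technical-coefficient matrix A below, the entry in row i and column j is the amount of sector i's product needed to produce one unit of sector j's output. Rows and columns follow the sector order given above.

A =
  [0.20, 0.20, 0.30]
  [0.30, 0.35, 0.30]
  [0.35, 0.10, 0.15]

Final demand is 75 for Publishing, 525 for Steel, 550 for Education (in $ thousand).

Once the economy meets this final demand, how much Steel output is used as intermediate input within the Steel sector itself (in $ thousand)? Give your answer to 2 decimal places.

z_SS = 664.67

I − A =
  [   0.80    -0.20    -0.30]
  [  -0.30     0.65    -0.30]
  [  -0.35    -0.10     0.85]
Cofactors of I−A, C_ij = (−1)^(i+j)·(minor ij) (rows/columns in the sector order above):
  C_11 = (0.65)(0.85) − (-0.30)(-0.10) = 0.5225
  C_12 = −[(-0.30)(0.85) − (-0.30)(-0.35)] = 0.3600
  C_13 = (-0.30)(-0.10) − (0.65)(-0.35) = 0.2575
  C_21 = −[(-0.20)(0.85) − (-0.30)(-0.10)] = 0.2000
  C_22 = (0.80)(0.85) − (-0.30)(-0.35) = 0.5750
  C_23 = −[(0.80)(-0.10) − (-0.20)(-0.35)] = 0.1500
  C_31 = (-0.20)(-0.30) − (-0.30)(0.65) = 0.2550
  C_32 = −[(0.80)(-0.30) − (-0.30)(-0.30)] = 0.3300
  C_33 = (0.80)(0.65) − (-0.20)(-0.30) = 0.4600
det(I−A) = Σ_j (I−A)_1j·C_1j = (0.80)(0.5225) + (-0.20)(0.3600) + (-0.30)(0.2575) = 0.26875
adj(I−A) = Cᵀ =
  [ 0.5225   0.2000   0.2550]
  [ 0.3600   0.5750   0.3300]
  [ 0.2575   0.1500   0.4600]
(I − A)⁻¹ = adj(I−A) / det(I−A) ≈
  [   1.9442     0.7442     0.9488]
  [   1.3395     2.1395     1.2279]
  [   0.9581     0.5581     1.7116]
First solve x = (I − A)⁻¹ d = adj(I−A)·d / det(I−A); in particular x_S = (0.3600·75 + 0.5750·525 + 0.3300·550) / 0.26875 = 510.375 / 0.26875 ≈ 1899.0698.
Intermediate flow from S to S: z_SS = a_SS · x_S = 0.35 × 510.375 / 0.26875 = 178.63125 / 0.26875 ≈ 664.67.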